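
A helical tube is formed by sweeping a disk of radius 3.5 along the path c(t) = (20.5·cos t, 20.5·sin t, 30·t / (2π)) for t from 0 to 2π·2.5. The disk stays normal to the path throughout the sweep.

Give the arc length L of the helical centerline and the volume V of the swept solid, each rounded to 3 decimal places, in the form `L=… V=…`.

L=330.632 V=12724.211

2πR = 2π·20.5 = 128.805299
per-turn = √(128.805299² + 30²) = √(16590.8050 + 900) = √17490.8050 = 132.252807
L = 2.5 × 132.252807 = 330.632018
V = π·3.5² × L = 38.484510 × 330.632018 = 12724.211200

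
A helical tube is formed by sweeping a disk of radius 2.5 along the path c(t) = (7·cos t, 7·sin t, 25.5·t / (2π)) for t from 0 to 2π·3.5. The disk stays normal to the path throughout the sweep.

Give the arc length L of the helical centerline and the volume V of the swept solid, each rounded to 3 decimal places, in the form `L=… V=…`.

2πR = 2π·7 = 43.982297
per-turn = √(43.982297² + 25.5²) = √(1934.4425 + 650.25) = √2584.6925 = 50.839871
L = 3.5 × 50.839871 = 177.939548
V = π·2.5² × L = 19.634954 × 177.939548 = 3493.834851

L=177.940 V=3493.835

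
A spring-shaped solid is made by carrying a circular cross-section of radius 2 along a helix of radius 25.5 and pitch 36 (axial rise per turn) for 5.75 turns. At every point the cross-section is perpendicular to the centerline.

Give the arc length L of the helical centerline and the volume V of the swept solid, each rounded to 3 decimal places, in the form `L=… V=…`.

2πR = 2π·25.5 = 160.221225
per-turn = √(160.221225² + 36²) = √(25670.8410 + 1296) = √26966.8410 = 164.215837
L = 5.75 × 164.215837 = 944.241061
V = π·2² × L = 12.566371 × 944.241061 = 11865.683127

L=944.241 V=11865.683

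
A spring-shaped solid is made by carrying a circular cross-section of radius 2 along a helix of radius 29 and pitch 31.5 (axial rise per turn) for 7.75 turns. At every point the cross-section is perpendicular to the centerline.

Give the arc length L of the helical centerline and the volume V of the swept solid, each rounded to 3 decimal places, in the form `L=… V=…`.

L=1433.092 V=18008.767

2πR = 2π·29 = 182.212374
per-turn = √(182.212374² + 31.5²) = √(33201.3492 + 992.25) = √34193.5992 = 184.915114
L = 7.75 × 184.915114 = 1433.092130
V = π·2² × L = 12.566371 × 1433.092130 = 18008.766827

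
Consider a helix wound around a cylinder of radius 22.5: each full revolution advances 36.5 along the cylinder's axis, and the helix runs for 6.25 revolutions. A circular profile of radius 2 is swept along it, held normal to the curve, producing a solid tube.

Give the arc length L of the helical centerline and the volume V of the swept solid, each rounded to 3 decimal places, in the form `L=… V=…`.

2πR = 2π·22.5 = 141.371669
per-turn = √(141.371669² + 36.5²) = √(19985.9489 + 1332.25) = √21318.1989 = 146.007530
L = 6.25 × 146.007530 = 912.547065
V = π·2² × L = 12.566371 × 912.547065 = 11467.404616

L=912.547 V=11467.405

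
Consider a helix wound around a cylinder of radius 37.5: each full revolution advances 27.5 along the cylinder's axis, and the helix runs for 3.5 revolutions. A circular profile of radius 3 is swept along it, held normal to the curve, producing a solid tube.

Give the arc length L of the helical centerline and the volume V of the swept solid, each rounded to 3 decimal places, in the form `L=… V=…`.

2πR = 2π·37.5 = 235.619449
per-turn = √(235.619449² + 27.5²) = √(55516.5248 + 756.25) = √56272.7748 = 237.218833
L = 3.5 × 237.218833 = 830.265916
V = π·3² × L = 28.274334 × 830.265916 = 23475.215711

L=830.266 V=23475.216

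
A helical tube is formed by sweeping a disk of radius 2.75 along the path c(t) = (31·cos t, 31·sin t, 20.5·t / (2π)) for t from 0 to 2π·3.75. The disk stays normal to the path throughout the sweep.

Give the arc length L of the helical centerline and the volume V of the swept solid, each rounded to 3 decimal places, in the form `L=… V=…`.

2πR = 2π·31 = 194.778745
per-turn = √(194.778745² + 20.5²) = √(37938.7593 + 420.25) = √38359.0093 = 195.854562
L = 3.75 × 195.854562 = 734.454606
V = π·2.75² × L = 23.758294 × 734.454606 = 17449.388788

L=734.455 V=17449.389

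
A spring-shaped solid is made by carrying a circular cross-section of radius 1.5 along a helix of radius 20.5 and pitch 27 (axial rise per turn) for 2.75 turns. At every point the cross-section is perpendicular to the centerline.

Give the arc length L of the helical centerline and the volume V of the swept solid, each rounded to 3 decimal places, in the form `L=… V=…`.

L=361.913 V=2558.212

2πR = 2π·20.5 = 128.805299
per-turn = √(128.805299² + 27²) = √(16590.8050 + 729) = √17319.8050 = 131.604730
L = 2.75 × 131.604730 = 361.913008
V = π·1.5² × L = 7.068583 × 361.913008 = 2558.212306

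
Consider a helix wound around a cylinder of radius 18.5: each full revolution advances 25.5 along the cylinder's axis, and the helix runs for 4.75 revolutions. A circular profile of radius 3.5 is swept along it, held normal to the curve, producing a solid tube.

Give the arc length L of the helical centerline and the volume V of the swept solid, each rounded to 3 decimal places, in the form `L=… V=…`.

2πR = 2π·18.5 = 116.238928
per-turn = √(116.238928² + 25.5²) = √(13511.4884 + 650.25) = √14161.7384 = 119.003103
L = 4.75 × 119.003103 = 565.264737
V = π·3.5² × L = 38.484510 × 565.264737 = 21753.936438

L=565.265 V=21753.936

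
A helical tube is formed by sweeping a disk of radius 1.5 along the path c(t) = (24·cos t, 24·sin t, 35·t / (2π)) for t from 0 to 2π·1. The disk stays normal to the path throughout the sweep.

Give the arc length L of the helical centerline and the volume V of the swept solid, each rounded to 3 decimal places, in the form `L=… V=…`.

L=154.805 V=1094.252

2πR = 2π·24 = 150.796447
per-turn = √(150.796447² + 35²) = √(22739.5685 + 1225) = √23964.5685 = 154.804937
L = 1 × 154.804937 = 154.804937
V = π·1.5² × L = 7.068583 × 154.804937 = 1094.251619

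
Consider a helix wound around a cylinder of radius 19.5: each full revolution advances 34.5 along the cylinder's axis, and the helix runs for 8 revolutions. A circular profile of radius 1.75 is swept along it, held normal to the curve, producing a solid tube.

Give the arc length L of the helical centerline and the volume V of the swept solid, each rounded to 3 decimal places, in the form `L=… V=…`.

2πR = 2π·19.5 = 122.522113
per-turn = √(122.522113² + 34.5²) = √(15011.6683 + 1190.25) = √16201.9183 = 127.286756
L = 8 × 127.286756 = 1018.294049
V = π·1.75² × L = 9.621128 × 1018.294049 = 9797.136882

L=1018.294 V=9797.137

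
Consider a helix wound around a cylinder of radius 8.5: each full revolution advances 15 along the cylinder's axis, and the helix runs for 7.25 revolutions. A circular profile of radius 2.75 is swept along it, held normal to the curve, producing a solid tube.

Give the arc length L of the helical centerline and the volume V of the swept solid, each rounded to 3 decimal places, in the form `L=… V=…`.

L=402.183 V=9555.189

2πR = 2π·8.5 = 53.407075
per-turn = √(53.407075² + 15²) = √(2852.3157 + 225) = √3077.3157 = 55.473558
L = 7.25 × 55.473558 = 402.183298
V = π·2.75² × L = 23.758294 × 402.183298 = 9555.189208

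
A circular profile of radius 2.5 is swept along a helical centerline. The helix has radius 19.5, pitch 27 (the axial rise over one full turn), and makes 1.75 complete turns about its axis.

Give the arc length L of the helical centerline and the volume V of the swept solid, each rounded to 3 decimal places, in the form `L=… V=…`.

2πR = 2π·19.5 = 122.522113
per-turn = √(122.522113² + 27²) = √(15011.6683 + 729) = √15740.6683 = 125.461820
L = 1.75 × 125.461820 = 219.558185
V = π·2.5² × L = 19.634954 × 219.558185 = 4311.014884

L=219.558 V=4311.015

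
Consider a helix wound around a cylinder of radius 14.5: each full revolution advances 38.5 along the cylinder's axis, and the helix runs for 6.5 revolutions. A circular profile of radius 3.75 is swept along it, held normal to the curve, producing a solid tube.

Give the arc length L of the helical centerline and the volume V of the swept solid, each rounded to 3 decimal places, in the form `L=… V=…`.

L=642.895 V=28402.242

2πR = 2π·14.5 = 91.106187
per-turn = √(91.106187² + 38.5²) = √(8300.3373 + 1482.25) = √9782.5873 = 98.906963
L = 6.5 × 98.906963 = 642.895259
V = π·3.75² × L = 44.178647 × 642.895259 = 28402.242487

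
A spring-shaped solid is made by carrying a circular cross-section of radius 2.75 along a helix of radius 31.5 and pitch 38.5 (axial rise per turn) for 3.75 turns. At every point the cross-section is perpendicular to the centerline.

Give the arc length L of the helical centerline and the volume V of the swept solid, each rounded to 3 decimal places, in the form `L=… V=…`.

L=756.113 V=17963.955

2πR = 2π·31.5 = 197.920337
per-turn = √(197.920337² + 38.5²) = √(39172.4599 + 1482.25) = √40654.7099 = 201.630131
L = 3.75 × 201.630131 = 756.112993
V = π·2.75² × L = 23.758294 × 756.112993 = 17963.955109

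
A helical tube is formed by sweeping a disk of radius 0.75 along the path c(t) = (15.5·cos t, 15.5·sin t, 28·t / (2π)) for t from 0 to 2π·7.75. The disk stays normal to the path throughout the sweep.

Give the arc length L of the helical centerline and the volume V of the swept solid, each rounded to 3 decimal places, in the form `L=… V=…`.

2πR = 2π·15.5 = 97.389372
per-turn = √(97.389372² + 28²) = √(9484.6898 + 784) = √10268.6898 = 101.334544
L = 7.75 × 101.334544 = 785.342717
V = π·0.75² × L = 1.767146 × 785.342717 = 1387.815137

L=785.343 V=1387.815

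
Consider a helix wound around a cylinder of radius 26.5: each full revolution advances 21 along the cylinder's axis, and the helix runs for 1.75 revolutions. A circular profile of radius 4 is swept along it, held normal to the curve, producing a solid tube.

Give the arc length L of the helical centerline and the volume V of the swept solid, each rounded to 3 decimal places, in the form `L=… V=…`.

2πR = 2π·26.5 = 166.504411
per-turn = √(166.504411² + 21²) = √(27723.7188 + 441) = √28164.7188 = 167.823475
L = 1.75 × 167.823475 = 293.691081
V = π·4² × L = 50.265482 × 293.691081 = 14762.523893

L=293.691 V=14762.524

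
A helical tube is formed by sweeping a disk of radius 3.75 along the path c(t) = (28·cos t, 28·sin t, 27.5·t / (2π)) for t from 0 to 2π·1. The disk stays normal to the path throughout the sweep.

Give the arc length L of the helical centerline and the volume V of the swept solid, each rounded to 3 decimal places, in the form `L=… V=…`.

L=178.066 V=7866.694

2πR = 2π·28 = 175.929189
per-turn = √(175.929189² + 27.5²) = √(30951.0794 + 756.25) = √31707.3294 = 178.065520
L = 1 × 178.065520 = 178.065520
V = π·3.75² × L = 44.178647 × 178.065520 = 7866.693695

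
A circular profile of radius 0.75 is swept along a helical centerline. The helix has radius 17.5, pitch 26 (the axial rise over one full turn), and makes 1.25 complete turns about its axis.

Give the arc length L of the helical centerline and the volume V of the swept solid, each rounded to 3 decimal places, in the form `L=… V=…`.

2πR = 2π·17.5 = 109.955743
per-turn = √(109.955743² + 26²) = √(12090.2654 + 676) = √12766.2654 = 112.987899
L = 1.25 × 112.987899 = 141.234874
V = π·0.75² × L = 1.767146 × 141.234874 = 249.582624

L=141.235 V=249.583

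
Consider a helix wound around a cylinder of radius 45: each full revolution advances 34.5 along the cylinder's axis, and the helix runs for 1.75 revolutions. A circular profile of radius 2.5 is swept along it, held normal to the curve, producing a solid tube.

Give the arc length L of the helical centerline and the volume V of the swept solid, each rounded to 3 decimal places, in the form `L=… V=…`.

2πR = 2π·45 = 282.743339
per-turn = √(282.743339² + 34.5²) = √(79943.7956 + 1190.25) = √81134.0456 = 284.840386
L = 1.75 × 284.840386 = 498.470676
V = π·2.5² × L = 19.634954 × 498.470676 = 9787.448835

L=498.471 V=9787.449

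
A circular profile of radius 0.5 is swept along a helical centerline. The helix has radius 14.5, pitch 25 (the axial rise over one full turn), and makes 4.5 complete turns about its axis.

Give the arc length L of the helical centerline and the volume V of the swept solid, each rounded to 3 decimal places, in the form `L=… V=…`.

L=425.133 V=333.899

2πR = 2π·14.5 = 91.106187
per-turn = √(91.106187² + 25²) = √(8300.3373 + 625) = √8925.3373 = 94.474003
L = 4.5 × 94.474003 = 425.133015
V = π·0.5² × L = 0.785398 × 425.133015 = 333.898689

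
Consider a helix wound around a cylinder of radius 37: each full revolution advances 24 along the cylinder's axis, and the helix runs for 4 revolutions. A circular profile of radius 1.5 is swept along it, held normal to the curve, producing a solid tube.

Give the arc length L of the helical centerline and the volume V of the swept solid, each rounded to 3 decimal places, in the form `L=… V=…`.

2πR = 2π·37 = 232.477856
per-turn = √(232.477856² + 24²) = √(54045.9537 + 576) = √54621.9537 = 233.713401
L = 4 × 233.713401 = 934.853603
V = π·1.5² × L = 7.068583 × 934.853603 = 6608.090726

L=934.854 V=6608.091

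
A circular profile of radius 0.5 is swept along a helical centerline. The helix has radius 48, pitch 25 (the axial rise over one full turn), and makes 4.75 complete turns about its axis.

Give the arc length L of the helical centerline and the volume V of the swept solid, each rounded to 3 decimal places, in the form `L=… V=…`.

L=1437.480 V=1128.994

2πR = 2π·48 = 301.592895
per-turn = √(301.592895² + 25²) = √(90958.2742 + 625) = √91583.2742 = 302.627286
L = 4.75 × 302.627286 = 1437.479608
V = π·0.5² × L = 0.785398 × 1437.479608 = 1128.993844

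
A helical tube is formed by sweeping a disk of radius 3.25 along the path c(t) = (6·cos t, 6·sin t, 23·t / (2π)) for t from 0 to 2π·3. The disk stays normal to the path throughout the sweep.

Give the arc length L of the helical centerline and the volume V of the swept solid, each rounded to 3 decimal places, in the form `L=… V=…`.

2πR = 2π·6 = 37.699112
per-turn = √(37.699112² + 23²) = √(1421.2230 + 529) = √1950.2230 = 44.161330
L = 3 × 44.161330 = 132.483989
V = π·3.25² × L = 33.183072 × 132.483989 = 4396.225795

L=132.484 V=4396.226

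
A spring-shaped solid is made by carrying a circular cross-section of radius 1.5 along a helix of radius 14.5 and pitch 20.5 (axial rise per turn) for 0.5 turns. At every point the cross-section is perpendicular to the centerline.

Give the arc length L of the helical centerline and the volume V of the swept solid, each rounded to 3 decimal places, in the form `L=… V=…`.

2πR = 2π·14.5 = 91.106187
per-turn = √(91.106187² + 20.5²) = √(8300.3373 + 420.25) = √8720.5873 = 93.384085
L = 0.5 × 93.384085 = 46.692042
V = π·1.5² × L = 7.068583 × 46.692042 = 330.046599

L=46.692 V=330.047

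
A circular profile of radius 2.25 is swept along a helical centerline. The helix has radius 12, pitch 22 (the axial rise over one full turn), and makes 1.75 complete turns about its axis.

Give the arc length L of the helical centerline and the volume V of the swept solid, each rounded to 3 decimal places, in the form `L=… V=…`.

2πR = 2π·12 = 75.398224
per-turn = √(75.398224² + 22²) = √(5684.8921 + 484) = √6168.8921 = 78.542295
L = 1.75 × 78.542295 = 137.449017
V = π·2.25² × L = 15.904313 × 137.449017 = 2186.032155

L=137.449 V=2186.032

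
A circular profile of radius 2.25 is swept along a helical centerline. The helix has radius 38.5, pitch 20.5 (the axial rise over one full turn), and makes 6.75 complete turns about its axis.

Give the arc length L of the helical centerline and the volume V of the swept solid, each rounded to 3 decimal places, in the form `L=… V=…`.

L=1638.696 V=26062.327

2πR = 2π·38.5 = 241.902634
per-turn = √(241.902634² + 20.5²) = √(58516.8845 + 420.25) = √58937.1345 = 242.769715
L = 6.75 × 242.769715 = 1638.695576
V = π·2.25² × L = 15.904313 × 1638.695576 = 26062.327037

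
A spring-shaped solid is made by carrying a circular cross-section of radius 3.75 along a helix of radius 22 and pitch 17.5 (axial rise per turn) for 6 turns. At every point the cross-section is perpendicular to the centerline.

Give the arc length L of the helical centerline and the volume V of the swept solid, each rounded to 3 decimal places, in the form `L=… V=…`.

L=836.001 V=36933.374

2πR = 2π·22 = 138.230077
per-turn = √(138.230077² + 17.5²) = √(19107.5541 + 306.25) = √19413.8041 = 139.333428
L = 6 × 139.333428 = 836.000567
V = π·3.75² × L = 44.178647 × 836.000567 = 36933.373691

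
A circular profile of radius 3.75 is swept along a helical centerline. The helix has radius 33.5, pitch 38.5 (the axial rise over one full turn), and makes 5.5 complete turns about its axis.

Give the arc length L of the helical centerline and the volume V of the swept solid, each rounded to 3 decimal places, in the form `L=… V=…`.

2πR = 2π·33.5 = 210.486708
per-turn = √(210.486708² + 38.5²) = √(44304.6542 + 1482.25) = √45786.9042 = 213.978747
L = 5.5 × 213.978747 = 1176.883108
V = π·3.75² × L = 44.178647 × 1176.883108 = 51993.103041

L=1176.883 V=51993.103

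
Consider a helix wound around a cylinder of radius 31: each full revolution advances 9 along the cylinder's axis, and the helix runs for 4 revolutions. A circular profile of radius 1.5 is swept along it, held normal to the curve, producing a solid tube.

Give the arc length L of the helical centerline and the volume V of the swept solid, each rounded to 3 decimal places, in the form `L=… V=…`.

L=779.946 V=5513.115

2πR = 2π·31 = 194.778745
per-turn = √(194.778745² + 9²) = √(37938.7593 + 81) = √38019.7593 = 194.986562
L = 4 × 194.986562 = 779.946248
V = π·1.5² × L = 7.068583 × 779.946248 = 5513.115153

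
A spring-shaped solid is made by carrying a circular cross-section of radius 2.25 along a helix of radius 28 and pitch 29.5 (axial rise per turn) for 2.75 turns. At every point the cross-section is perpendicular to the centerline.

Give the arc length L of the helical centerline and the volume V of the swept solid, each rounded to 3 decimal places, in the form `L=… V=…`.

L=490.560 V=7802.015

2πR = 2π·28 = 175.929189
per-turn = √(175.929189² + 29.5²) = √(30951.0794 + 870.25) = √31821.3294 = 178.385340
L = 2.75 × 178.385340 = 490.559684
V = π·2.25² × L = 15.904313 × 490.559684 = 7802.014666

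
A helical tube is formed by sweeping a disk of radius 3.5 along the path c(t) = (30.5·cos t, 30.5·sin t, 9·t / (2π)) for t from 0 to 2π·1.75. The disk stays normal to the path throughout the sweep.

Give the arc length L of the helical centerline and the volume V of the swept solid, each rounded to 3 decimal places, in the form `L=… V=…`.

2πR = 2π·30.5 = 191.637152
per-turn = √(191.637152² + 9²) = √(36724.7980 + 81) = √36805.7980 = 191.848372
L = 1.75 × 191.848372 = 335.734652
V = π·3.5² × L = 38.484510 × 335.734652 = 12920.583560

L=335.735 V=12920.584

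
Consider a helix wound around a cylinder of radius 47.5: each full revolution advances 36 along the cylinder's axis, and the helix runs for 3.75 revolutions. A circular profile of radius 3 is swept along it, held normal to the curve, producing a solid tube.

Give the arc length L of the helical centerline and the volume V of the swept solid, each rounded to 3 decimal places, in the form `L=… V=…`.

2πR = 2π·47.5 = 298.451302
per-turn = √(298.451302² + 36²) = √(89073.1797 + 1296) = √90369.1797 = 300.614670
L = 3.75 × 300.614670 = 1127.305012
V = π·3² × L = 28.274334 × 1127.305012 = 31873.798293

L=1127.305 V=31873.798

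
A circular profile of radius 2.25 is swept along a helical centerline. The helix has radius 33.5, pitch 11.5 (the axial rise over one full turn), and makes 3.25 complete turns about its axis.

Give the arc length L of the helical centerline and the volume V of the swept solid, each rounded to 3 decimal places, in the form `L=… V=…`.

L=685.102 V=10896.077

2πR = 2π·33.5 = 210.486708
per-turn = √(210.486708² + 11.5²) = √(44304.6542 + 132.25) = √44436.9042 = 210.800627
L = 3.25 × 210.800627 = 685.102036
V = π·2.25² × L = 15.904313 × 685.102036 = 10896.077091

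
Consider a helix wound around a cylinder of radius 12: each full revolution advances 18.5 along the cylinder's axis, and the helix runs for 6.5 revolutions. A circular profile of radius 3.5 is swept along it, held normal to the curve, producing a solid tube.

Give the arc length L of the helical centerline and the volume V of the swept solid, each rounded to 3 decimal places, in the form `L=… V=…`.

2πR = 2π·12 = 75.398224
per-turn = √(75.398224² + 18.5²) = √(5684.8921 + 342.25) = √6027.1421 = 77.634671
L = 6.5 × 77.634671 = 504.625361
V = π·3.5² × L = 38.484510 × 504.625361 = 19420.259764

L=504.625 V=19420.260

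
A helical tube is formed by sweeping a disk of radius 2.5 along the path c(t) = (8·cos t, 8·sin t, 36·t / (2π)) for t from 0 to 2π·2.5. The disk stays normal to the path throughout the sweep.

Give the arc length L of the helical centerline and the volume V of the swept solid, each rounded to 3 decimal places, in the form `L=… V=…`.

2πR = 2π·8 = 50.265482
per-turn = √(50.265482² + 36²) = √(2526.6187 + 1296) = √3822.6187 = 61.827330
L = 2.5 × 61.827330 = 154.568325
V = π·2.5² × L = 19.634954 × 154.568325 = 3034.941961

L=154.568 V=3034.942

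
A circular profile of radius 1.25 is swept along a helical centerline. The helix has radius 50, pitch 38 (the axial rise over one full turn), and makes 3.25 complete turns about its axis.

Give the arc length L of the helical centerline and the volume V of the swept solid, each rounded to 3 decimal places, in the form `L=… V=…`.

2πR = 2π·50 = 314.159265
per-turn = √(314.159265² + 38²) = √(98696.0440 + 1444) = √100140.0440 = 316.449118
L = 3.25 × 316.449118 = 1028.459632
V = π·1.25² × L = 4.908739 × 1028.459632 = 5048.439414

L=1028.460 V=5048.439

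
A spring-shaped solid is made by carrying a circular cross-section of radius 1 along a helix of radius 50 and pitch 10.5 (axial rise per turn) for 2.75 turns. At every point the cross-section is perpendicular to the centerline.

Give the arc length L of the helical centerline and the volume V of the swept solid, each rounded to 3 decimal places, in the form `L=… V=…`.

2πR = 2π·50 = 314.159265
per-turn = √(314.159265² + 10.5²) = √(98696.0440 + 110.25) = √98806.2940 = 314.334685
L = 2.75 × 314.334685 = 864.420383
V = π·1² × L = 3.141593 × 864.420383 = 2715.656725

L=864.420 V=2715.657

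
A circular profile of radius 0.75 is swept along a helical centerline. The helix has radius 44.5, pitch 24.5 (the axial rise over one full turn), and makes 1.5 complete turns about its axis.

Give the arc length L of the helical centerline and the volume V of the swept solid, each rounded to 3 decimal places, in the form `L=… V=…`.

L=421.010 V=743.985

2πR = 2π·44.5 = 279.601746
per-turn = √(279.601746² + 24.5²) = √(78177.1365 + 600.25) = √78777.3865 = 280.673095
L = 1.5 × 280.673095 = 421.009643
V = π·0.75² × L = 1.767146 × 421.009643 = 743.985451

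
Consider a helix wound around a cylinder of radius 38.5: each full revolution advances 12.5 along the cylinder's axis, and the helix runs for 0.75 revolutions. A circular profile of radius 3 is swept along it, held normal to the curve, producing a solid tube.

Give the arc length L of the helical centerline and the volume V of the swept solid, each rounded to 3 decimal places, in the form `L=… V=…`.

L=181.669 V=5136.571

2πR = 2π·38.5 = 241.902634
per-turn = √(241.902634² + 12.5²) = √(58516.8845 + 156.25) = √58673.1345 = 242.225380
L = 0.75 × 242.225380 = 181.669035
V = π·3² × L = 28.274334 × 181.669035 = 5136.570942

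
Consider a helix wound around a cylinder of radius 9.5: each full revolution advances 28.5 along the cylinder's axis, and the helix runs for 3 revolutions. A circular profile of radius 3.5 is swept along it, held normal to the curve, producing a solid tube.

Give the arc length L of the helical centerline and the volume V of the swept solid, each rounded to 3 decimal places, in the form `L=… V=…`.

L=198.435 V=7636.688

2πR = 2π·9.5 = 59.690260
per-turn = √(59.690260² + 28.5²) = √(3562.9272 + 812.25) = √4375.1772 = 66.145122
L = 3 × 66.145122 = 198.435367
V = π·3.5² × L = 38.484510 × 198.435367 = 7636.687850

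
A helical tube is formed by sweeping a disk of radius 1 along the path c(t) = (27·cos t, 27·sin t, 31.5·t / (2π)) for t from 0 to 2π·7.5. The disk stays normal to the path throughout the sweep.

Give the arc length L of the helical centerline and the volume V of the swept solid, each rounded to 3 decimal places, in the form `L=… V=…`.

2πR = 2π·27 = 169.646003
per-turn = √(169.646003² + 31.5²) = √(28779.7664 + 992.25) = √29772.0164 = 172.545694
L = 7.5 × 172.545694 = 1294.092703
V = π·1² × L = 3.141593 × 1294.092703 = 4065.512129

L=1294.093 V=4065.512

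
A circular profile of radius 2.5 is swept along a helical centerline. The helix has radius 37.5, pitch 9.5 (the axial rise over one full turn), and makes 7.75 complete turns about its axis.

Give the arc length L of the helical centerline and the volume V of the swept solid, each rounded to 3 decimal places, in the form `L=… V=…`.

2πR = 2π·37.5 = 235.619449
per-turn = √(235.619449² + 9.5²) = √(55516.5248 + 90.25) = √55606.7748 = 235.810888
L = 7.75 × 235.810888 = 1827.534380
V = π·2.5² × L = 19.634954 × 1827.534380 = 35883.553633

L=1827.534 V=35883.554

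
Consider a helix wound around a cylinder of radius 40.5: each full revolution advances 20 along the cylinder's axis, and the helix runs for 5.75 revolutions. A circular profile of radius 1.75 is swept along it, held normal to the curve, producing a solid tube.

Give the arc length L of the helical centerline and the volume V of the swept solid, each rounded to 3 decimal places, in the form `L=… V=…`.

2πR = 2π·40.5 = 254.469005
per-turn = √(254.469005² + 20²) = √(64754.4745 + 400) = √65154.4745 = 255.253745
L = 5.75 × 255.253745 = 1467.709035
V = π·1.75² × L = 9.621128 × 1467.709035 = 14121.015764

L=1467.709 V=14121.016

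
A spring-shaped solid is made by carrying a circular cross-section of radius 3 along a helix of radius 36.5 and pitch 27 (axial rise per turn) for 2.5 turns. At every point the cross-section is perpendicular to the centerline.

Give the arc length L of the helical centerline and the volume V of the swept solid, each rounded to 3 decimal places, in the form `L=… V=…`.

L=577.300 V=16322.784

2πR = 2π·36.5 = 229.336264
per-turn = √(229.336264² + 27²) = √(52595.1219 + 729) = √53324.1219 = 230.920163
L = 2.5 × 230.920163 = 577.300408
V = π·3² × L = 28.274334 × 577.300408 = 16322.784499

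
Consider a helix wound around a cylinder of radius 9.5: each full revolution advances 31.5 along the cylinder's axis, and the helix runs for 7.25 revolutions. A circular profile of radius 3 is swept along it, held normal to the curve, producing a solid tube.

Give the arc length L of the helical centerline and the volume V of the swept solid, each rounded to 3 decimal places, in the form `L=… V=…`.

L=489.317 V=13835.123

2πR = 2π·9.5 = 59.690260
per-turn = √(59.690260² + 31.5²) = √(3562.9272 + 992.25) = √4555.1772 = 67.492053
L = 7.25 × 67.492053 = 489.317383
V = π·3² × L = 28.274334 × 489.317383 = 13835.123052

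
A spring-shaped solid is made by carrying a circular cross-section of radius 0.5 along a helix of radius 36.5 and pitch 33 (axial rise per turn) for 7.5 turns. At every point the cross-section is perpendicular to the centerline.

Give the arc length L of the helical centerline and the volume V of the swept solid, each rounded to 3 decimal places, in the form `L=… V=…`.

L=1737.738 V=1364.816

2πR = 2π·36.5 = 229.336264
per-turn = √(229.336264² + 33²) = √(52595.1219 + 1089) = √53684.1219 = 231.698342
L = 7.5 × 231.698342 = 1737.737568
V = π·0.5² × L = 0.785398 × 1737.737568 = 1364.815894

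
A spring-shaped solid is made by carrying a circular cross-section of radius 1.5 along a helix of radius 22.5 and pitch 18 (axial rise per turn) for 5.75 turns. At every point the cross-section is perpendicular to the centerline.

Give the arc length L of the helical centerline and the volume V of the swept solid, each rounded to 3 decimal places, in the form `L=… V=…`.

2πR = 2π·22.5 = 141.371669
per-turn = √(141.371669² + 18²) = √(19985.9489 + 324) = √20309.9489 = 142.512978
L = 5.75 × 142.512978 = 819.449624
V = π·1.5² × L = 7.068583 × 819.449624 = 5792.348066

L=819.450 V=5792.348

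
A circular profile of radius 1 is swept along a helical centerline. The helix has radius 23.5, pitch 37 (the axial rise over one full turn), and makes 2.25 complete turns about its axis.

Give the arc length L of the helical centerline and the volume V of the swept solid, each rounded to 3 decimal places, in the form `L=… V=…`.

2πR = 2π·23.5 = 147.654855
per-turn = √(147.654855² + 37²) = √(21801.9561 + 1369) = √23170.9561 = 152.220091
L = 2.25 × 152.220091 = 342.495205
V = π·1² × L = 3.141593 × 342.495205 = 1075.980420

L=342.495 V=1075.980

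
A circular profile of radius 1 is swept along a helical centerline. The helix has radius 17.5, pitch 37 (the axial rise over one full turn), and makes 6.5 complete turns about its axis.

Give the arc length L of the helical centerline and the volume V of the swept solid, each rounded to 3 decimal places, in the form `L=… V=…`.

L=754.091 V=2369.048

2πR = 2π·17.5 = 109.955743
per-turn = √(109.955743² + 37²) = √(12090.2654 + 1369) = √13459.2654 = 116.014074
L = 6.5 × 116.014074 = 754.091482
V = π·1² × L = 3.141593 × 754.091482 = 2369.048259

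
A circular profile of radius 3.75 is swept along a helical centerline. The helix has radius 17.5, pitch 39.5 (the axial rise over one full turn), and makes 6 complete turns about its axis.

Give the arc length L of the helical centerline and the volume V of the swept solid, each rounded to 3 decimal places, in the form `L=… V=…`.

L=701.013 V=30969.784

2πR = 2π·17.5 = 109.955743
per-turn = √(109.955743² + 39.5²) = √(12090.2654 + 1560.25) = √13650.5154 = 116.835420
L = 6 × 116.835420 = 701.012521
V = π·3.75² × L = 44.178647 × 701.012521 = 30969.784475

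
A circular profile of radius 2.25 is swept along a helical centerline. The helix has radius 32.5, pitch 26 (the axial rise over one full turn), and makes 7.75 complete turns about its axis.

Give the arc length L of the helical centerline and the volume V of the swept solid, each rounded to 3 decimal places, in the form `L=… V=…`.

L=1595.354 V=25373.003

2πR = 2π·32.5 = 204.203522
per-turn = √(204.203522² + 26²) = √(41699.0786 + 676) = √42375.0786 = 205.852079
L = 7.75 × 205.852079 = 1595.353615
V = π·2.25² × L = 15.904313 × 1595.353615 = 25373.002940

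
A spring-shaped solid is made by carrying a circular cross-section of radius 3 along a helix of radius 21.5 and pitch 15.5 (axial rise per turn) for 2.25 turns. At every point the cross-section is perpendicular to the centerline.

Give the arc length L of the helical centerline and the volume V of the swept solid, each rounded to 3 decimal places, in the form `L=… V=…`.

2πR = 2π·21.5 = 135.088484
per-turn = √(135.088484² + 15.5²) = √(18248.8985 + 240.25) = √18489.1485 = 135.974808
L = 2.25 × 135.974808 = 305.943319
V = π·3² × L = 28.274334 × 305.943319 = 8650.343552

L=305.943 V=8650.344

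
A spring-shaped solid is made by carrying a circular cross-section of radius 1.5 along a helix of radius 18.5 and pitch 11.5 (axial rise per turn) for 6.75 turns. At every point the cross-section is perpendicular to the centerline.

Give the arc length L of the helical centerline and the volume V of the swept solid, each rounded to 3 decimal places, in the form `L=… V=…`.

2πR = 2π·18.5 = 116.238928
per-turn = √(116.238928² + 11.5²) = √(13511.4884 + 132.25) = √13643.7384 = 116.806414
L = 6.75 × 116.806414 = 788.443297
V = π·1.5² × L = 7.068583 × 788.443297 = 5573.177254

L=788.443 V=5573.177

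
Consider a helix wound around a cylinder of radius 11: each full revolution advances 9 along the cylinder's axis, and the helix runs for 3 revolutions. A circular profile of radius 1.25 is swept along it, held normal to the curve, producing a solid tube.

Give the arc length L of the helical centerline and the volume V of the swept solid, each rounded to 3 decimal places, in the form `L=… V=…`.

2πR = 2π·11 = 69.115038
per-turn = √(69.115038² + 9²) = √(4776.8885 + 81) = √4857.8885 = 69.698555
L = 3 × 69.698555 = 209.095664
V = π·1.25² × L = 4.908739 × 209.095664 = 1026.395941

L=209.096 V=1026.396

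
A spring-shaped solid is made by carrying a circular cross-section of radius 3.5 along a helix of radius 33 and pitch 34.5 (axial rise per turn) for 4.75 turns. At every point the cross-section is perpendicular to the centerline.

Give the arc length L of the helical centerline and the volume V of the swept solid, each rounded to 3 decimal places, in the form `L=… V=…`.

L=998.430 V=38424.079

2πR = 2π·33 = 207.345115
per-turn = √(207.345115² + 34.5²) = √(42991.9968 + 1190.25) = √44182.2468 = 210.195734
L = 4.75 × 210.195734 = 998.429739
V = π·3.5² × L = 38.484510 × 998.429739 = 38424.079263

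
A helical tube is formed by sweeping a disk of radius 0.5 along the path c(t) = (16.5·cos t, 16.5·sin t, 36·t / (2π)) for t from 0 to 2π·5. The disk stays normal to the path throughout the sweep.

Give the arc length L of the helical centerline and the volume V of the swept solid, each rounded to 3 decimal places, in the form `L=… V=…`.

L=548.726 V=430.968

2πR = 2π·16.5 = 103.672558
per-turn = √(103.672558² + 36²) = √(10747.9992 + 1296) = √12043.9992 = 109.745156
L = 5 × 109.745156 = 548.725778
V = π·0.5² × L = 0.785398 × 548.725778 = 430.968219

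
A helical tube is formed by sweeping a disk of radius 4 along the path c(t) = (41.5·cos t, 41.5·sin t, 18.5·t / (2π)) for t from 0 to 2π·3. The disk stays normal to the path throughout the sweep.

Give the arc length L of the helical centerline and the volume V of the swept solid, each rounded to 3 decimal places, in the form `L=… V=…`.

2πR = 2π·41.5 = 260.752190
per-turn = √(260.752190² + 18.5²) = √(67991.7047 + 342.25) = √68333.9547 = 261.407641
L = 3 × 261.407641 = 784.222923
V = π·4² × L = 50.265482 × 784.222923 = 39419.343563

L=784.223 V=39419.344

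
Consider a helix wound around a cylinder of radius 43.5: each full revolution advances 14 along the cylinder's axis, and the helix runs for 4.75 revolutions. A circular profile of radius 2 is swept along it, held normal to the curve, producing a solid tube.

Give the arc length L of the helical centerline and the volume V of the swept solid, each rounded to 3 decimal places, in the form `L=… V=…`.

L=1299.965 V=16335.844

2πR = 2π·43.5 = 273.318561
per-turn = √(273.318561² + 14²) = √(74703.0357 + 196) = √74899.0357 = 273.676882
L = 4.75 × 273.676882 = 1299.965189
V = π·2² × L = 12.566371 × 1299.965189 = 16335.844354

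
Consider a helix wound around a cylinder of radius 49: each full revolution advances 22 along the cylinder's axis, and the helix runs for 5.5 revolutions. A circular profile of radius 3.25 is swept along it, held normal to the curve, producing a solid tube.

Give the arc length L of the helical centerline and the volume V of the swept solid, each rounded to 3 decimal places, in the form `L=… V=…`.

2πR = 2π·49 = 307.876080
per-turn = √(307.876080² + 22²) = √(94787.6807 + 484) = √95271.6807 = 308.661110
L = 5.5 × 308.661110 = 1697.636104
V = π·3.25² × L = 33.183072 × 1697.636104 = 56332.781740

L=1697.636 V=56332.782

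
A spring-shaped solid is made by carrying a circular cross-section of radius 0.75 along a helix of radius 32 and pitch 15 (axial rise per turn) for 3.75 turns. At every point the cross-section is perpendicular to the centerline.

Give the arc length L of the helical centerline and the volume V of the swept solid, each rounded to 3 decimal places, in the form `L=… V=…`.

2πR = 2π·32 = 201.061930
per-turn = √(201.061930² + 15²) = √(40425.8996 + 225) = √40650.8996 = 201.620683
L = 3.75 × 201.620683 = 756.077560
V = π·0.75² × L = 1.767146 × 756.077560 = 1336.099335

L=756.078 V=1336.099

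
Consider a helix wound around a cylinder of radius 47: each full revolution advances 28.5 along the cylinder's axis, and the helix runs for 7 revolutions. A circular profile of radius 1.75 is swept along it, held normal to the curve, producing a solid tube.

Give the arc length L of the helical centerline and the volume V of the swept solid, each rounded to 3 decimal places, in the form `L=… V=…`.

L=2076.772 V=19980.892

2πR = 2π·47 = 295.309709
per-turn = √(295.309709² + 28.5²) = √(87207.8245 + 812.25) = √88020.0745 = 296.681773
L = 7 × 296.681773 = 2076.772412
V = π·1.75² × L = 9.621128 × 2076.772412 = 19980.892165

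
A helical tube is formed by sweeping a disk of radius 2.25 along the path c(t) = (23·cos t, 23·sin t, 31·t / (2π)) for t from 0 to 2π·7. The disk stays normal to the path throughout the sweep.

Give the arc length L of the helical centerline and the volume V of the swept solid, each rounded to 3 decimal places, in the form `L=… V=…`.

2πR = 2π·23 = 144.513262
per-turn = √(144.513262² + 31²) = √(20884.0829 + 961) = √21845.0829 = 147.800822
L = 7 × 147.800822 = 1034.605752
V = π·2.25² × L = 15.904313 × 1034.605752 = 16454.693519

L=1034.606 V=16454.694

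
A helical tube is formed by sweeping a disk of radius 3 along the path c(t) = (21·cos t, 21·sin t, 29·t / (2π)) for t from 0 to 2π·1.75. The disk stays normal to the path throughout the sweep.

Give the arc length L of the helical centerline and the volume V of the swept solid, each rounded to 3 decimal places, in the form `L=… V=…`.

L=236.418 V=6684.571

2πR = 2π·21 = 131.946891
per-turn = √(131.946891² + 29²) = √(17409.9822 + 841) = √18250.9822 = 135.096196
L = 1.75 × 135.096196 = 236.418343
V = π·3² × L = 28.274334 × 236.418343 = 6684.571164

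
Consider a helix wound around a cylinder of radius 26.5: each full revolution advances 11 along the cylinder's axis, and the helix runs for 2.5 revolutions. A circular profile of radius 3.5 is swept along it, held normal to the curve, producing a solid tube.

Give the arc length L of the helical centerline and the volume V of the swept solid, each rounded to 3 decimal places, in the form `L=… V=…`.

L=417.168 V=16054.522

2πR = 2π·26.5 = 166.504411
per-turn = √(166.504411² + 11²) = √(27723.7188 + 121) = √27844.7188 = 166.867369
L = 2.5 × 166.867369 = 417.168422
V = π·3.5² × L = 38.484510 × 417.168422 = 16054.522309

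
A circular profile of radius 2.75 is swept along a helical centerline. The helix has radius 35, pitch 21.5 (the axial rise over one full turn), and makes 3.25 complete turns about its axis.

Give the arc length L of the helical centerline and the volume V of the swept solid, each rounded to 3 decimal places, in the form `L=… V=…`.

2πR = 2π·35 = 219.911486
per-turn = √(219.911486² + 21.5²) = √(48361.0616 + 462.25) = √48823.3116 = 220.959977
L = 3.25 × 220.959977 = 718.119926
V = π·2.75² × L = 23.758294 × 718.119926 = 17061.304652

L=718.120 V=17061.305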